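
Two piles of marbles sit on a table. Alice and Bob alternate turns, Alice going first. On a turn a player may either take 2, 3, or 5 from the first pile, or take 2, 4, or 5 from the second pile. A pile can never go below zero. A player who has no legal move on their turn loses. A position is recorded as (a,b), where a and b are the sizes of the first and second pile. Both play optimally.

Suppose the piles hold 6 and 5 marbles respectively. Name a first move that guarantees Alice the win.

Positions with no move are L. A position that does have a move is losing for the player to move precisely when every available move leads to a winning position for the opponent. Fill in the labels:
No move ever increases a pile, so every position that can arise here has a ≤ 6 and b ≤ 5; it is enough to label the cells with 0 ≤ a ≤ 6 and 0 ≤ b ≤ 5.
Every move lowers a or b (never raises either), so fill the grid row by row in increasing a, and left to right within a row: each cell's successors are then already labelled.
      b=0  b=1  b=2  b=3  b=4  b=5
a=0:    L    L    W    W    W    W
a=1:    L    L    W    W    W    W
a=2:    W    W    L    L    W    W
a=3:    W    W    L    L    W    W
a=4:    W    W    W    W    L    L
a=5:    W    W    W    W    L    L
a=6:    W    W    W    W    W    W
Cells with no legal move (terminal, hence L): (0,0), (0,1), (1,0), (1,1).
The remaining L cells, each justified by listing all of its moves:
(2,2): moves to (0,2)(W), (2,0)(W); every one is W ⇒ L
(2,3): moves to (0,3)(W), (2,1)(W); every one is W ⇒ L
(3,2): moves to (1,2)(W), (0,2)(W), (3,0)(W); every one is W ⇒ L
(3,3): moves to (1,3)(W), (0,3)(W), (3,1)(W); every one is W ⇒ L
(4,4): moves to (2,4)(W), (1,4)(W), (4,2)(W), (4,0)(W); every one is W ⇒ L
(4,5): moves to (2,5)(W), (1,5)(W), (4,3)(W), (4,1)(W), (4,0)(W); every one is W ⇒ L
(5,4): moves to (3,4)(W), (2,4)(W), (0,4)(W), (5,2)(W), (5,0)(W); every one is W ⇒ L
(5,5): moves to (3,5)(W), (2,5)(W), (0,5)(W), (5,3)(W), (5,1)(W), (5,0)(W); every one is W ⇒ L
Every other cell has at least one move into one of the L cells above, so it is W.
From (6,5), the L positions reachable in one move are: (4,5).

Move to (4,5).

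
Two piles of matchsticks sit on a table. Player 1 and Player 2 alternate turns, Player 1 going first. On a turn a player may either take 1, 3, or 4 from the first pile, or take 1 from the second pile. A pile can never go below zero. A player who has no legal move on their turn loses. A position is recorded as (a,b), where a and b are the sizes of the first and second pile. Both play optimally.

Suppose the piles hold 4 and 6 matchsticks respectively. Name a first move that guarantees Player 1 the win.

Move to (0,6).

Classify positions by backward induction: terminal positions (no move available) are L. From any other position, the mover wins iff some move reaches an L.
No move ever increases a pile, so every position that can arise here has a ≤ 4 and b ≤ 6; it is enough to label the cells with 0 ≤ a ≤ 4 and 0 ≤ b ≤ 6.
Every move lowers a or b (never raises either), so fill the grid row by row in increasing a, and left to right within a row: each cell's successors are then already labelled.
      b=0  b=1  b=2  b=3  b=4  b=5  b=6
a=0:    L    W    L    W    L    W    L
a=1:    W    L    W    L    W    L    W
a=2:    L    W    L    W    L    W    L
a=3:    W    L    W    L    W    L    W
a=4:    W    W    W    W    W    W    W
Cells with no legal move (terminal, hence L): (0,0).
The remaining L cells, each justified by listing all of its moves:
(0,2): →(0,1)(W) only, which is W, so L
(0,4): →(0,3)(W) only, which is W, so L
(0,6): →(0,5)(W) only, which is W, so L
(1,1): →(0,1)(W), (1,0)(W) — all W, so L
(1,3): →(0,3)(W), (1,2)(W) — all W, so L
(1,5): →(0,5)(W), (1,4)(W) — all W, so L
(2,0): →(1,0)(W) only, which is W, so L
(2,2): →(1,2)(W), (2,1)(W) — all W, so L
(2,4): →(1,4)(W), (2,3)(W) — all W, so L
(2,6): →(1,6)(W), (2,5)(W) — all W, so L
(3,1): →(2,1)(W), (0,1)(W), (3,0)(W) — all W, so L
(3,3): →(2,3)(W), (0,3)(W), (3,2)(W) — all W, so L
(3,5): →(2,5)(W), (0,5)(W), (3,4)(W) — all W, so L
Every other cell has at least one move into one of the L cells above, so it is W.
From (4,6), the L positions reachable in one move are: (0,6).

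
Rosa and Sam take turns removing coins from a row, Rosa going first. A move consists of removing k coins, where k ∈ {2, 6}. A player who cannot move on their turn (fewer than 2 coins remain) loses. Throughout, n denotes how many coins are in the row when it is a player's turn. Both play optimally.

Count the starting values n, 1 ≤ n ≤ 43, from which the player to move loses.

Build the W/L table. Terminal = L. A non-terminal position is W if it has a move to some L; otherwise it is L.
n=0: no move → L
n=1: no move → L
n=2: W (go to 0, an L position)
n=3: W (go to 1, an L position)
n=4: L (sole option 2(W) is W)
n=5: L (sole option 3(W) is W)
n=6: W (go to 4, an L position)
n=7: W (go to 5, an L position)
n=8: L (options 6(W), 2(W) are all W)
n=9: L (options 7(W), 3(W) are all W)
n=10: W (go to 8, an L position)
n=11: W (go to 9, an L position)
n=12: L (options 10(W), 6(W) are all W)
n=13: L (options 11(W), 7(W) are all W)
n=14: W (go to 12, an L position)
n=15: W (go to 13, an L position)
n=16: L (options 14(W), 10(W) are all W)
n=17: L (options 15(W), 11(W) are all W)
n=18: W (go to 16, an L position)
n=19: W (go to 17, an L position)
n=20: L (options 18(W), 14(W) are all W)
n=21: L (options 19(W), 15(W) are all W)
n=22: W (go to 20, an L position)
n=23: W (go to 21, an L position)
n=24: L (options 22(W), 18(W) are all W)
n=25: L (options 23(W), 19(W) are all W)
n=26: W (go to 24, an L position)
n=27: W (go to 25, an L position)
n=28: L (options 26(W), 22(W) are all W)
n=29: L (options 27(W), 23(W) are all W)
n=30: W (go to 28, an L position)
n=31: W (go to 29, an L position)
n=32: L (options 30(W), 26(W) are all W)
n=33: L (options 31(W), 27(W) are all W)
n=34: W (go to 32, an L position)
n=35: W (go to 33, an L position)
n=36: L (options 34(W), 30(W) are all W)
n=37: L (options 35(W), 31(W) are all W)
n=38: W (go to 36, an L position)
n=39: W (go to 37, an L position)
n=40: L (options 38(W), 34(W) are all W)
n=41: L (options 39(W), 35(W) are all W)
n=42: W (go to 40, an L position)
n=43: W (go to 41, an L position)
L entries with 1 ≤ n ≤ 43 (n=0 is outside the asked range and is not counted): n = 1, 4, 5, 8, 9, 12, 13, 16, 17, 20, 21, 24, 25, 28, 29, 32, 33, 36, 37, 40, 41; that makes 21.

21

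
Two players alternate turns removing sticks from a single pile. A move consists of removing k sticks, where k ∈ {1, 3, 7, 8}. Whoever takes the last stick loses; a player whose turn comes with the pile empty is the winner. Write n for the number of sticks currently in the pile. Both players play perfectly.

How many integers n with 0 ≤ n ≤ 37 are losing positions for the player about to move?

Build the W/L table. Terminal = W. A non-terminal position is W if it has a move to some L; otherwise it is L.
n=0: no move; the opponent has just taken the last stick and therefore loses → W
n=1: the only move is to 0(W), a W ⇒ L
n=2: can move to 1, which is L ⇒ W
n=3: moves to 2(W), 0(W); every one is W ⇒ L
n=4: can move to 3, which is L ⇒ W
n=5: moves to 4(W), 2(W); every one is W ⇒ L
n=6: can move to 5, which is L ⇒ W
n=7: moves to 6(W), 4(W), 0(W); every one is W ⇒ L
n=8: can move to 7, which is L ⇒ W
n=9: can move to 1, which is L ⇒ W
n=10: can move to 7, which is L ⇒ W
n=11: can move to 3, which is L ⇒ W
n=12: can move to 5, which is L ⇒ W
n=13: can move to 5, which is L ⇒ W
n=14: can move to 7, which is L ⇒ W
n=15: can move to 7, which is L ⇒ W
n=16: moves to 15(W), 13(W), 9(W), 8(W); every one is W ⇒ L
n=17: can move to 16, which is L ⇒ W
n=18: moves to 17(W), 15(W), 11(W), 10(W); every one is W ⇒ L
n=19: can move to 18, which is L ⇒ W
n=20: moves to 19(W), 17(W), 13(W), 12(W); every one is W ⇒ L
n=21: can move to 20, which is L ⇒ W
n=22: moves to 21(W), 19(W), 15(W), 14(W); every one is W ⇒ L
n=23: can move to 22, which is L ⇒ W
n=24: can move to 16, which is L ⇒ W
n=25: can move to 22, which is L ⇒ W
n=26: can move to 18, which is L ⇒ W
n=27: can move to 20, which is L ⇒ W
n=28: can move to 20, which is L ⇒ W
n=29: can move to 22, which is L ⇒ W
n=30: can move to 22, which is L ⇒ W
n=31: moves to 30(W), 28(W), 24(W), 23(W); every one is W ⇒ L
n=32: can move to 31, which is L ⇒ W
n=33: moves to 32(W), 30(W), 26(W), 25(W); every one is W ⇒ L
n=34: can move to 33, which is L ⇒ W
n=35: moves to 34(W), 32(W), 28(W), 27(W); every one is W ⇒ L
n=36: can move to 35, which is L ⇒ W
n=37: moves to 36(W), 34(W), 30(W), 29(W); every one is W ⇒ L
L entries with 0 ≤ n ≤ 37: n = 1, 3, 5, 7, 16, 18, 20, 22, 31, 33, 35, 37; that makes 12.

12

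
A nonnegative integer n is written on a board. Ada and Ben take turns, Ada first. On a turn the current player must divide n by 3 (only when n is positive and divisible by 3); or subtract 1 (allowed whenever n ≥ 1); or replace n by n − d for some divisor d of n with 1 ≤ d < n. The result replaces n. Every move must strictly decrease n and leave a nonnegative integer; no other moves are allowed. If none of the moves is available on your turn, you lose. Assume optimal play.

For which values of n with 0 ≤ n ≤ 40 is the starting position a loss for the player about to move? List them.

0, 2, 5, 7, 9, 11, 13, 16, 19, 23, 25, 28, 31, 34, 37, 40

Work bottom-up. With no move the player to move loses. Otherwise the position is W if at least one move leads to an L position for the opponent, and L if every move leads to a W.
n=0: no move → L
n=1: →0(L), so W
n=2: →1(W) only, which is W, so L
n=3: →2(L), so W
n=4: →2(L), so W
n=5: →4(W) only, which is W, so L
n=6: →2(L), so W
n=7: →6(W) only, which is W, so L
n=8: →7(L), so W
n=9: →3(W), 6(W), 8(W) — all W, so L
n=10: →5(L), so W
n=11: →10(W) only, which is W, so L
n=12: →9(L), so W
n=13: →12(W) only, which is W, so L
n=14: →7(L), so W
n=15: →5(L), so W
n=16: →8(W), 12(W), 14(W), 15(W) — all W, so L
n=17: →16(L), so W
n=18: →9(L), so W
n=19: →18(W) only, which is W, so L
n=20: →16(L), so W
n=21: →7(L), so W
n=22: →11(L), so W
n=23: →22(W) only, which is W, so L
n=24: →16(L), so W
n=25: →20(W), 24(W) — all W, so L
n=26: →13(L), so W
n=27: →9(L), so W
n=28: →14(W), 21(W), 24(W), 26(W), 27(W) — all W, so L
n=29: →28(L), so W
n=30: →25(L), so W
n=31: →30(W) only, which is W, so L
n=32: →16(L), so W
n=33: →11(L), so W
n=34: →17(W), 32(W), 33(W) — all W, so L
n=35: →28(L), so W
n=36: →34(L), so W
n=37: →36(W) only, which is W, so L
n=38: →19(L), so W
n=39: →13(L), so W
n=40: →20(W), 30(W), 32(W), 35(W), 36(W), 38(W), 39(W) — all W, so L
Reading off the rows marked L gives the requested list; there are 16 such values of n.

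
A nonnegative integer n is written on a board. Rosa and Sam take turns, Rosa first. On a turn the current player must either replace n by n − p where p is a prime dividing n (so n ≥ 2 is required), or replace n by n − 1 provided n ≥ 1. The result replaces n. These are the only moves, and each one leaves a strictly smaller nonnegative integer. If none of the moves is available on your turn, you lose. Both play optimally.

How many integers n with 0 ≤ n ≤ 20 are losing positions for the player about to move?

6

Use the standard recursion: the mover loses at a terminal position; elsewhere, the mover wins exactly when some move hands the opponent an L position.
n=0: no move → L
n=1: can move to 0, which is L ⇒ W
n=2: can move to 0, which is L ⇒ W
n=3: can move to 0, which is L ⇒ W
n=4: moves to 2(W), 3(W); every one is W ⇒ L
n=5: can move to 0, which is L ⇒ W
n=6: can move to 4, which is L ⇒ W
n=7: can move to 0, which is L ⇒ W
n=8: moves to 6(W), 7(W); every one is W ⇒ L
n=9: can move to 8, which is L ⇒ W
n=10: can move to 8, which is L ⇒ W
n=11: can move to 0, which is L ⇒ W
n=12: moves to 9(W), 10(W), 11(W); every one is W ⇒ L
n=13: can move to 0, which is L ⇒ W
n=14: can move to 12, which is L ⇒ W
n=15: can move to 12, which is L ⇒ W
n=16: moves to 14(W), 15(W); every one is W ⇒ L
n=17: can move to 0, which is L ⇒ W
n=18: can move to 16, which is L ⇒ W
n=19: can move to 0, which is L ⇒ W
n=20: moves to 15(W), 18(W), 19(W); every one is W ⇒ L
L entries with 0 ≤ n ≤ 20: n = 0, 4, 8, 12, 16, 20; that makes 6.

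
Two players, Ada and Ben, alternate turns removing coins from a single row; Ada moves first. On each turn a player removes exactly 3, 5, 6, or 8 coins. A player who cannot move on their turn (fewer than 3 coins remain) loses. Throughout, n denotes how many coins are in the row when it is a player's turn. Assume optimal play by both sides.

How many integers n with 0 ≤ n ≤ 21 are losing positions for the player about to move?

6

Build the W/L table. Terminal = L. A non-terminal position is W if it has a move to some L; otherwise it is L.
n=0: no move → L
n=1: no move → L
n=2: no move → L
n=3: W (go to 0, an L position)
n=4: W (go to 1, an L position)
n=5: W (go to 2, an L position)
n=6: W (go to 1, an L position)
n=7: W (go to 2, an L position)
n=8: W (go to 2, an L position)
n=9: W (go to 1, an L position)
n=10: W (go to 2, an L position)
n=11: L (options 8(W), 6(W), 5(W), 3(W) are all W)
n=12: L (options 9(W), 7(W), 6(W), 4(W) are all W)
n=13: L (options 10(W), 8(W), 7(W), 5(W) are all W)
n=14: W (go to 11, an L position)
n=15: W (go to 12, an L position)
n=16: W (go to 13, an L position)
n=17: W (go to 12, an L position)
n=18: W (go to 13, an L position)
n=19: W (go to 13, an L position)
n=20: W (go to 12, an L position)
n=21: W (go to 13, an L position)
L entries with 0 ≤ n ≤ 21: n = 0, 1, 2, 11, 12, 13; that makes 6.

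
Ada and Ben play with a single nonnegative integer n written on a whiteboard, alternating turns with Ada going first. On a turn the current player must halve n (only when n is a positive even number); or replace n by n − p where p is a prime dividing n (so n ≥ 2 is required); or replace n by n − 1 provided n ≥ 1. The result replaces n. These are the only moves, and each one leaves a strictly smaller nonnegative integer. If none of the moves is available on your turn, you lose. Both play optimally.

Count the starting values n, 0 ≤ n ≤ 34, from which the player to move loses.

8

Build the W/L table. Terminal = L. A non-terminal position is W if it has a move to some L; otherwise it is L.
n=0: no move → L
n=1: W (go to 0, an L position)
n=2: W (go to 0, an L position)
n=3: W (go to 0, an L position)
n=4: L (options 2(W), 3(W) are all W)
n=5: W (go to 0, an L position)
n=6: W (go to 4, an L position)
n=7: W (go to 0, an L position)
n=8: W (go to 4, an L position)
n=9: L (options 6(W), 8(W) are all W)
n=10: W (go to 9, an L position)
n=11: W (go to 0, an L position)
n=12: W (go to 9, an L position)
n=13: W (go to 0, an L position)
n=14: L (options 7(W), 12(W), 13(W) are all W)
n=15: W (go to 14, an L position)
n=16: W (go to 14, an L position)
n=17: W (go to 0, an L position)
n=18: W (go to 9, an L position)
n=19: W (go to 0, an L position)
n=20: L (options 10(W), 15(W), 18(W), 19(W) are all W)
n=21: W (go to 14, an L position)
n=22: W (go to 20, an L position)
n=23: W (go to 0, an L position)
n=24: L (options 12(W), 21(W), 22(W), 23(W) are all W)
n=25: W (go to 20, an L position)
n=26: W (go to 24, an L position)
n=27: W (go to 24, an L position)
n=28: W (go to 14, an L position)
n=29: W (go to 0, an L position)
n=30: L (options 15(W), 25(W), 27(W), 28(W), 29(W) are all W)
n=31: W (go to 0, an L position)
n=32: W (go to 30, an L position)
n=33: W (go to 30, an L position)
n=34: L (options 17(W), 32(W), 33(W) are all W)
L entries with 0 ≤ n ≤ 34: n = 0, 4, 9, 14, 20, 24, 30, 34; that makes 8.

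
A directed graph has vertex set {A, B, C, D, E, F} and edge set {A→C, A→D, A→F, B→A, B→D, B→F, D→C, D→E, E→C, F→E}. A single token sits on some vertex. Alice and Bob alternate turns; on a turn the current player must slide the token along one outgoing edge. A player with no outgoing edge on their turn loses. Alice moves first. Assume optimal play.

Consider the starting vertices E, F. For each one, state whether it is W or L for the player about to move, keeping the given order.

Compute win/loss labels from the base case upward. A position with no move is L. Any other position is W if it can reach an L in one move, else L.
Every edge goes from a vertex to one that appears earlier in the order C, E, D, F, A, B, so processing vertices in that order labels each vertex after all of its successors.
C: no outgoing edge → L
E: reaches L-position C → W
D: reaches L-position C → W
F: only reaches E(W), which is W → L
A: reaches L-position F → W
B: reaches L-position F → W

E: W, F: L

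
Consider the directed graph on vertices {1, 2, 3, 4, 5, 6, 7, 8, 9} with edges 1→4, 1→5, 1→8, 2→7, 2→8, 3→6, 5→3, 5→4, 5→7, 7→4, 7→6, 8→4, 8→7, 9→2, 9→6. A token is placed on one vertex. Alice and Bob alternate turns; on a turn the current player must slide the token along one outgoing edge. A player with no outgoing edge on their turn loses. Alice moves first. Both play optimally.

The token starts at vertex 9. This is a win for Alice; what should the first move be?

Label each position W (a win for the player to move) or L (a loss). A position with no legal move is L; any other position is W exactly when some move reaches an L, and L when every move reaches a W.
Every edge goes from a vertex to one that appears earlier in the order 6, 4, 7, 3, 8, 2, 9, 5, 1, so processing vertices in that order labels each vertex after all of its successors.
6: no outgoing edge → L
4: no outgoing edge → L
7: →4(L), so W
3: →6(L), so W
8: →4(L), so W
2: →8(W), 7(W) — all W, so L
9: →2(L), so W
5: →4(L), so W
1: →4(L), so W
From 9, the L positions reachable in one move are: 2, 6. Any move reaching one of these is winning.

Move to 2.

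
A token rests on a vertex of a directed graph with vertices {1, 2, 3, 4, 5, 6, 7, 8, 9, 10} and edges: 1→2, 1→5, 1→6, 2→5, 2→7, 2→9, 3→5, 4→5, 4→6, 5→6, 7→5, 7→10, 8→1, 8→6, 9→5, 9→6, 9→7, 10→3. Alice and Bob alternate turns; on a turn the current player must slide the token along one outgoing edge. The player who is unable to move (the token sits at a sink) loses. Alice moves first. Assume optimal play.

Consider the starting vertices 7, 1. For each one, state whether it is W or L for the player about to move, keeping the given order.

7: L, 1: W

Compute win/loss labels from the base case upward. A position with no move is L. Any other position is W if it can reach an L in one move, else L.
Every edge goes from a vertex to one that appears earlier in the order 6, 5, 3, 4, 10, 7, 9, 2, 1, 8, so processing vertices in that order labels each vertex after all of its successors.
6: no outgoing edge → L
5: can move to 6, which is L ⇒ W
3: the only move is to 5(W), a W ⇒ L
4: can move to 6, which is L ⇒ W
10: can move to 3, which is L ⇒ W
7: moves to 10(W), 5(W); every one is W ⇒ L
9: can move to 7, which is L ⇒ W
2: can move to 7, which is L ⇒ W
1: can move to 6, which is L ⇒ W
8: can move to 6, which is L ⇒ W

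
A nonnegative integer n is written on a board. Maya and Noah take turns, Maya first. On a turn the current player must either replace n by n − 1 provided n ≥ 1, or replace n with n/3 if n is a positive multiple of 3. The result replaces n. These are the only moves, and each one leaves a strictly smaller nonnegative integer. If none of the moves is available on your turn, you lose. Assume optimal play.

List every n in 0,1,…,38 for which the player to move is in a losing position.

0, 2, 4, 7, 9, 11, 13, 15, 17, 19, 22, 24, 26, 28, 30, 32, 34, 36, 38

Positions with no move are L. A position that does have a move is losing for the player to move precisely when every available move leads to a winning position for the opponent. Fill in the labels:
n=0: no move → L
n=1: →0(L), so W
n=2: →1(W) only, which is W, so L
n=3: →2(L), so W
n=4: →3(W) only, which is W, so L
n=5: →4(L), so W
n=6: →2(L), so W
n=7: →6(W) only, which is W, so L
n=8: →7(L), so W
n=9: →3(W), 8(W) — all W, so L
n=10: →9(L), so W
n=11: →10(W) only, which is W, so L
n=12: →4(L), so W
n=13: →12(W) only, which is W, so L
n=14: →13(L), so W
n=15: →5(W), 14(W) — all W, so L
n=16: →15(L), so W
n=17: →16(W) only, which is W, so L
n=18: →17(L), so W
n=19: →18(W) only, which is W, so L
n=20: →19(L), so W
n=21: →7(L), so W
n=22: →21(W) only, which is W, so L
n=23: →22(L), so W
n=24: →8(W), 23(W) — all W, so L
n=25: →24(L), so W
n=26: →25(W) only, which is W, so L
n=27: →9(L), so W
n=28: →27(W) only, which is W, so L
n=29: →28(L), so W
n=30: →10(W), 29(W) — all W, so L
n=31: →30(L), so W
n=32: →31(W) only, which is W, so L
n=33: →11(L), so W
n=34: →33(W) only, which is W, so L
n=35: →34(L), so W
n=36: →12(W), 35(W) — all W, so L
n=37: →36(L), so W
n=38: →37(W) only, which is W, so L
The losing starting values of n are exactly the entries labelled L in this table (19 of them).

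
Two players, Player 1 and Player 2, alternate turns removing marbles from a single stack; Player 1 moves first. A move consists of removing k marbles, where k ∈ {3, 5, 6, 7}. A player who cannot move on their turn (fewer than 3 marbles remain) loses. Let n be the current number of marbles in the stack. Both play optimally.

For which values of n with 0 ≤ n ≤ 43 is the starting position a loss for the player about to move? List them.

0, 1, 2, 10, 11, 12, 20, 21, 22, 30, 31, 32, 40, 41, 42

Compute win/loss labels from the base case upward. A position with no move is L. Any other position is W if it can reach an L in one move, else L.
n=0: no move → L
n=1: no move → L
n=2: no move → L
n=3: reaches L-position 0 → W
n=4: reaches L-position 1 → W
n=5: reaches L-position 2 → W
n=6: reaches L-position 1 → W
n=7: reaches L-position 2 → W
n=8: reaches L-position 2 → W
n=9: reaches L-position 2 → W
n=10: only reaches 7(W), 5(W), 4(W), 3(W), all W → L
n=11: only reaches 8(W), 6(W), 5(W), 4(W), all W → L
n=12: only reaches 9(W), 7(W), 6(W), 5(W), all W → L
n=13: reaches L-position 10 → W
n=14: reaches L-position 11 → W
n=15: reaches L-position 12 → W
n=16: reaches L-position 11 → W
n=17: reaches L-position 12 → W
n=18: reaches L-position 12 → W
n=19: reaches L-position 12 → W
n=20: only reaches 17(W), 15(W), 14(W), 13(W), all W → L
n=21: only reaches 18(W), 16(W), 15(W), 14(W), all W → L
n=22: only reaches 19(W), 17(W), 16(W), 15(W), all W → L
n=23: reaches L-position 20 → W
n=24: reaches L-position 21 → W
n=25: reaches L-position 22 → W
n=26: reaches L-position 21 → W
n=27: reaches L-position 22 → W
n=28: reaches L-position 22 → W
n=29: reaches L-position 22 → W
n=30: only reaches 27(W), 25(W), 24(W), 23(W), all W → L
n=31: only reaches 28(W), 26(W), 25(W), 24(W), all W → L
n=32: only reaches 29(W), 27(W), 26(W), 25(W), all W → L
n=33: reaches L-position 30 → W
n=34: reaches L-position 31 → W
n=35: reaches L-position 32 → W
n=36: reaches L-position 31 → W
n=37: reaches L-position 32 → W
n=38: reaches L-position 32 → W
n=39: reaches L-position 32 → W
n=40: only reaches 37(W), 35(W), 34(W), 33(W), all W → L
n=41: only reaches 38(W), 36(W), 35(W), 34(W), all W → L
n=42: only reaches 39(W), 37(W), 36(W), 35(W), all W → L
n=43: reaches L-position 40 → W
The losing starting values of n are exactly the entries labelled L in this table (15 of them).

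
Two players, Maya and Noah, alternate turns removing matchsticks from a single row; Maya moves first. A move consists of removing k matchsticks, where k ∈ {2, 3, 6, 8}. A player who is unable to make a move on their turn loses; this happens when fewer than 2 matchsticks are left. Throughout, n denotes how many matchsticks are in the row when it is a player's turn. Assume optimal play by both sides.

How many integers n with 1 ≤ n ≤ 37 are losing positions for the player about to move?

10

Positions with no move are L. A position that does have a move is losing for the player to move precisely when every available move leads to a winning position for the opponent. Fill in the labels:
n=0: no move → L
n=1: no move → L
n=2: can move to 0, which is L ⇒ W
n=3: can move to 1, which is L ⇒ W
n=4: can move to 1, which is L ⇒ W
n=5: moves to 3(W), 2(W); every one is W ⇒ L
n=6: can move to 0, which is L ⇒ W
n=7: can move to 5, which is L ⇒ W
n=8: can move to 5, which is L ⇒ W
n=9: can move to 1, which is L ⇒ W
n=10: moves to 8(W), 7(W), 4(W), 2(W); every one is W ⇒ L
n=11: can move to 5, which is L ⇒ W
n=12: can move to 10, which is L ⇒ W
n=13: can move to 10, which is L ⇒ W
n=14: moves to 12(W), 11(W), 8(W), 6(W); every one is W ⇒ L
n=15: moves to 13(W), 12(W), 9(W), 7(W); every one is W ⇒ L
n=16: can move to 14, which is L ⇒ W
n=17: can move to 15, which is L ⇒ W
n=18: can move to 15, which is L ⇒ W
n=19: moves to 17(W), 16(W), 13(W), 11(W); every one is W ⇒ L
n=20: can move to 14, which is L ⇒ W
n=21: can move to 19, which is L ⇒ W
n=22: can move to 19, which is L ⇒ W
n=23: can move to 15, which is L ⇒ W
n=24: moves to 22(W), 21(W), 18(W), 16(W); every one is W ⇒ L
n=25: can move to 19, which is L ⇒ W
n=26: can move to 24, which is L ⇒ W
n=27: can move to 24, which is L ⇒ W
n=28: moves to 26(W), 25(W), 22(W), 20(W); every one is W ⇒ L
n=29: moves to 27(W), 26(W), 23(W), 21(W); every one is W ⇒ L
n=30: can move to 28, which is L ⇒ W
n=31: can move to 29, which is L ⇒ W
n=32: can move to 29, which is L ⇒ W
n=33: moves to 31(W), 30(W), 27(W), 25(W); every one is W ⇒ L
n=34: can move to 28, which is L ⇒ W
n=35: can move to 33, which is L ⇒ W
n=36: can move to 33, which is L ⇒ W
n=37: can move to 29, which is L ⇒ W
L entries with 1 ≤ n ≤ 37 (n=0 is outside the asked range and is not counted): n = 1, 5, 10, 14, 15, 19, 24, 28, 29, 33; that makes 10.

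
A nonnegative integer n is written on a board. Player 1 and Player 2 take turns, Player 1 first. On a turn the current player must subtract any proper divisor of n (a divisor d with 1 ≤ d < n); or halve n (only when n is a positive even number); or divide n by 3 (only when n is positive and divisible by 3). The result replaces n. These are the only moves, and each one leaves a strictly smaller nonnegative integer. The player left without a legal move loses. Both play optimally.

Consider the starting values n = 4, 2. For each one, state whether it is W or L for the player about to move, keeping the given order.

4: L, 2: W

Label each position W (a win for the player to move) or L (a loss). A position with no legal move is L; any other position is W exactly when some move reaches an L, and L when every move reaches a W.
n=0: no move → L
n=1: no move → L
n=2: W (go to 1, an L position)
n=3: W (go to 1, an L position)
n=4: L (options 2(W), 3(W) are all W)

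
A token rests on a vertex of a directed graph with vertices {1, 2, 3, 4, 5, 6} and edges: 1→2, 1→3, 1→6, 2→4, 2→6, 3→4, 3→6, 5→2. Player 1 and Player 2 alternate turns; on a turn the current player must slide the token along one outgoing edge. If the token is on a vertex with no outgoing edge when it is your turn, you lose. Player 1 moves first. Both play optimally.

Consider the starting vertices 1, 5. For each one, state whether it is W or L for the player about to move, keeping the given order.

Build the W/L table. Terminal = L. A non-terminal position is W if it has a move to some L; otherwise it is L.
Every edge goes from a vertex to one that appears earlier in the order 4, 6, 2, 3, 1, 5, so processing vertices in that order labels each vertex after all of its successors.
4: no outgoing edge → L
6: no outgoing edge → L
2: reaches L-position 6 → W
3: reaches L-position 6 → W
1: reaches L-position 6 → W
5: only reaches 2(W), which is W → L

1: W, 5: L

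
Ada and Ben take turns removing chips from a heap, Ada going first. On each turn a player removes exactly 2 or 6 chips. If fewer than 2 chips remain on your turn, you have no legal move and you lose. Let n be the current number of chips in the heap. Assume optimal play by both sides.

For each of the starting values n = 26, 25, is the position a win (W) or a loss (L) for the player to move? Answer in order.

26: W, 25: L

Compute win/loss labels from the base case upward. A position with no move is L. Any other position is W if it can reach an L in one move, else L.
n=0: no move → L
n=1: no move → L
n=2: W (go to 0, an L position)
n=3: W (go to 1, an L position)
n=4: L (sole option 2(W) is W)
n=5: L (sole option 3(W) is W)
n=6: W (go to 4, an L position)
n=7: W (go to 5, an L position)
n=8: L (options 6(W), 2(W) are all W)
n=9: L (options 7(W), 3(W) are all W)
n=10: W (go to 8, an L position)
n=11: W (go to 9, an L position)
n=12: L (options 10(W), 6(W) are all W)
n=13: L (options 11(W), 7(W) are all W)
n=14: W (go to 12, an L position)
n=15: W (go to 13, an L position)
n=16: L (options 14(W), 10(W) are all W)
n=17: L (options 15(W), 11(W) are all W)
n=18: W (go to 16, an L position)
n=19: W (go to 17, an L position)
n=20: L (options 18(W), 14(W) are all W)
n=21: L (options 19(W), 15(W) are all W)
n=22: W (go to 20, an L position)
n=23: W (go to 21, an L position)
n=24: L (options 22(W), 18(W) are all W)
n=25: L (options 23(W), 19(W) are all W)
n=26: W (go to 24, an L position)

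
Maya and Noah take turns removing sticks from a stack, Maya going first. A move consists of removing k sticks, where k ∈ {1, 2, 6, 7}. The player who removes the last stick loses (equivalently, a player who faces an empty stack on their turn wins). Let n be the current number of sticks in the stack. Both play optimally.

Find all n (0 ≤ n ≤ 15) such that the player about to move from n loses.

1, 4, 9, 12

Positions with no move are W. A position that does have a move is losing for the player to move precisely when every available move leads to a winning position for the opponent. Fill in the labels:
n=0: no move; the opponent has just taken the last stick and therefore loses → W
n=1: only reaches 0(W), which is W → L
n=2: reaches L-position 1 → W
n=3: reaches L-position 1 → W
n=4: only reaches 3(W), 2(W), all W → L
n=5: reaches L-position 4 → W
n=6: reaches L-position 4 → W
n=7: reaches L-position 1 → W
n=8: reaches L-position 1 → W
n=9: only reaches 8(W), 7(W), 3(W), 2(W), all W → L
n=10: reaches L-position 9 → W
n=11: reaches L-position 9 → W
n=12: only reaches 11(W), 10(W), 6(W), 5(W), all W → L
n=13: reaches L-position 12 → W
n=14: reaches L-position 12 → W
n=15: reaches L-position 9 → W
The losing starting values of n are exactly the entries labelled L in this table (4 of them).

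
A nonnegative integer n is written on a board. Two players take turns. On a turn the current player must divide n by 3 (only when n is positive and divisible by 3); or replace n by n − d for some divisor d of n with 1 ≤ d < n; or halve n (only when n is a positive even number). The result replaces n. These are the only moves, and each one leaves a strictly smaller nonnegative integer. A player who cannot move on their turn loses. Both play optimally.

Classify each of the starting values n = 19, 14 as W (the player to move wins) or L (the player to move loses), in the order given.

19: L, 14: W

Build the W/L table. Terminal = L. A non-terminal position is W if it has a move to some L; otherwise it is L.
n=0: no move → L
n=1: no move → L
n=2: →1(L), so W
n=3: →1(L), so W
n=4: →2(W), 3(W) — all W, so L
n=5: →4(L), so W
n=6: →4(L), so W
n=7: →6(W) only, which is W, so L
n=8: →4(L), so W
n=9: →3(W), 6(W), 8(W) — all W, so L
n=10: →9(L), so W
n=11: →10(W) only, which is W, so L
n=12: →4(L), so W
n=13: →12(W) only, which is W, so L
n=14: →7(L), so W
n=15: →5(W), 10(W), 12(W), 14(W) — all W, so L
n=16: →15(L), so W
n=17: →16(W) only, which is W, so L
n=18: →9(L), so W
n=19: →18(W) only, which is W, so L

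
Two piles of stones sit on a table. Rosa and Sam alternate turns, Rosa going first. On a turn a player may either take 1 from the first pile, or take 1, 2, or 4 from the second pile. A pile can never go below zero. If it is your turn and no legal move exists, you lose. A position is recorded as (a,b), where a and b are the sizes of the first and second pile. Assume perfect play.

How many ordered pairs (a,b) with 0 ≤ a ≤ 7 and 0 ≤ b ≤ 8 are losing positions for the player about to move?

24

Use the standard recursion: the mover loses at a terminal position; elsewhere, the mover wins exactly when some move hands the opponent an L position.
Every move lowers a or b (never raises either), so fill the grid row by row in increasing a, and left to right within a row: each cell's successors are then already labelled.
      b=0  b=1  b=2  b=3  b=4  b=5  b=6  b=7  b=8
a=0:    L    W    W    L    W    W    L    W    W
a=1:    W    L    W    W    L    W    W    L    W
a=2:    L    W    W    L    W    W    L    W    W
a=3:    W    L    W    W    L    W    W    L    W
a=4:    L    W    W    L    W    W    L    W    W
a=5:    W    L    W    W    L    W    W    L    W
a=6:    L    W    W    L    W    W    L    W    W
a=7:    W    L    W    W    L    W    W    L    W
Cells with no legal move (terminal, hence L): (0,0).
The remaining L cells, each justified by listing all of its moves:
(0,3): only reaches (0,2)(W), (0,1)(W), all W → L
(0,6): only reaches (0,5)(W), (0,4)(W), (0,2)(W), all W → L
(1,1): only reaches (0,1)(W), (1,0)(W), all W → L
(1,4): only reaches (0,4)(W), (1,3)(W), (1,2)(W), (1,0)(W), all W → L
(1,7): only reaches (0,7)(W), (1,6)(W), (1,5)(W), (1,3)(W), all W → L
(2,0): only reaches (1,0)(W), which is W → L
(2,3): only reaches (1,3)(W), (2,2)(W), (2,1)(W), all W → L
(2,6): only reaches (1,6)(W), (2,5)(W), (2,4)(W), (2,2)(W), all W → L
(3,1): only reaches (2,1)(W), (3,0)(W), all W → L
(3,4): only reaches (2,4)(W), (3,3)(W), (3,2)(W), (3,0)(W), all W → L
(3,7): only reaches (2,7)(W), (3,6)(W), (3,5)(W), (3,3)(W), all W → L
(4,0): only reaches (3,0)(W), which is W → L
(4,3): only reaches (3,3)(W), (4,2)(W), (4,1)(W), all W → L
(4,6): only reaches (3,6)(W), (4,5)(W), (4,4)(W), (4,2)(W), all W → L
(5,1): only reaches (4,1)(W), (5,0)(W), all W → L
(5,4): only reaches (4,4)(W), (5,3)(W), (5,2)(W), (5,0)(W), all W → L
(5,7): only reaches (4,7)(W), (5,6)(W), (5,5)(W), (5,3)(W), all W → L
(6,0): only reaches (5,0)(W), which is W → L
(6,3): only reaches (5,3)(W), (6,2)(W), (6,1)(W), all W → L
(6,6): only reaches (5,6)(W), (6,5)(W), (6,4)(W), (6,2)(W), all W → L
(7,1): only reaches (6,1)(W), (7,0)(W), all W → L
(7,4): only reaches (6,4)(W), (7,3)(W), (7,2)(W), (7,0)(W), all W → L
(7,7): only reaches (6,7)(W), (7,6)(W), (7,5)(W), (7,3)(W), all W → L
Every other cell has at least one move into one of the L cells above, so it is W.
L cells per row: a=0: 3, a=1: 3, a=2: 3, a=3: 3, a=4: 3, a=5: 3, a=6: 3, a=7: 3; total 24.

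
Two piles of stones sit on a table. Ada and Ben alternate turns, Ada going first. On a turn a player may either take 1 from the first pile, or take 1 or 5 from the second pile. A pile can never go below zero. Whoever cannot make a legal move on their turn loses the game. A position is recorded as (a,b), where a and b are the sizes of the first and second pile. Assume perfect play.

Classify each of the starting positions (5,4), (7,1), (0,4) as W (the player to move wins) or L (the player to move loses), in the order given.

(5,4): W, (7,1): L, (0,4): L

Classify positions by backward induction: terminal positions (no move available) are L. From any other position, the mover wins iff some move reaches an L.
No move ever increases a pile, so every position that can arise here has a ≤ 7 and b ≤ 4; it is enough to label the cells with 0 ≤ a ≤ 7 and 0 ≤ b ≤ 4.
Every move lowers a or b (never raises either), so fill the grid row by row in increasing a, and left to right within a row: each cell's successors are then already labelled.
      b=0  b=1  b=2  b=3  b=4
a=0:    L    W    L    W    L
a=1:    W    L    W    L    W
a=2:    L    W    L    W    L
a=3:    W    L    W    L    W
a=4:    L    W    L    W    L
a=5:    W    L    W    L    W
a=6:    L    W    L    W    L
a=7:    W    L    W    L    W
Cells with no legal move (terminal, hence L): (0,0).
The remaining L cells, each justified by listing all of its moves:
(0,2): the only move is to (0,1)(W), a W ⇒ L
(0,4): the only move is to (0,3)(W), a W ⇒ L
(1,1): moves to (0,1)(W), (1,0)(W); every one is W ⇒ L
(1,3): moves to (0,3)(W), (1,2)(W); every one is W ⇒ L
(2,0): the only move is to (1,0)(W), a W ⇒ L
(2,2): moves to (1,2)(W), (2,1)(W); every one is W ⇒ L
(2,4): moves to (1,4)(W), (2,3)(W); every one is W ⇒ L
(3,1): moves to (2,1)(W), (3,0)(W); every one is W ⇒ L
(3,3): moves to (2,3)(W), (3,2)(W); every one is W ⇒ L
(4,0): the only move is to (3,0)(W), a W ⇒ L
(4,2): moves to (3,2)(W), (4,1)(W); every one is W ⇒ L
(4,4): moves to (3,4)(W), (4,3)(W); every one is W ⇒ L
(5,1): moves to (4,1)(W), (5,0)(W); every one is W ⇒ L
(5,3): moves to (4,3)(W), (5,2)(W); every one is W ⇒ L
(6,0): the only move is to (5,0)(W), a W ⇒ L
(6,2): moves to (5,2)(W), (6,1)(W); every one is W ⇒ L
(6,4): moves to (5,4)(W), (6,3)(W); every one is W ⇒ L
(7,1): moves to (6,1)(W), (7,0)(W); every one is W ⇒ L
(7,3): moves to (6,3)(W), (7,2)(W); every one is W ⇒ L
Every other cell has at least one move into one of the L cells above, so it is W.
(5,4): the move to (4,4) reaches an L cell, so W
(7,1): one of the L cells justified above, so L
(0,4): one of the L cells justified above, so L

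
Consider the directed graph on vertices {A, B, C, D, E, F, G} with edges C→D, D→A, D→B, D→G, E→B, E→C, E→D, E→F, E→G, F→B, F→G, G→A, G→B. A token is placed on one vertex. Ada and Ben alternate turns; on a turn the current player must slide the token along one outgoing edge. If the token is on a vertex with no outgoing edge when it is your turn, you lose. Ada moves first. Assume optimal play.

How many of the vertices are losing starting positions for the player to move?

3

Compute win/loss labels from the base case upward. A position with no move is L. Any other position is W if it can reach an L in one move, else L.
Every edge goes from a vertex to one that appears earlier in the order B, A, G, D, C, F, E, so processing vertices in that order labels each vertex after all of its successors.
B: no outgoing edge → L
A: no outgoing edge → L
G: →A(L), so W
D: →A(L), so W
C: →D(W) only, which is W, so L
F: →B(L), so W
E: →C(L), so W
The L vertices are A, B, C; that is 3 in all.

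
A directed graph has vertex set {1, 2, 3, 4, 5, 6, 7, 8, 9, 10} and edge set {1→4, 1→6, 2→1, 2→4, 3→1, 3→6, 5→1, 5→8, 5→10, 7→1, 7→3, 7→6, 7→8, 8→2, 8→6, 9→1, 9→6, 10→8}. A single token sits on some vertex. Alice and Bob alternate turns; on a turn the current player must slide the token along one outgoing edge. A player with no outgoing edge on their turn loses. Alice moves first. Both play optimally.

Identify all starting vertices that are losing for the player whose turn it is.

Classify positions by backward induction: terminal positions (no move available) are L. From any other position, the mover wins iff some move reaches an L.
Every edge goes from a vertex to one that appears earlier in the order 4, 6, 1, 2, 9, 8, 10, 5, 3, 7, so processing vertices in that order labels each vertex after all of its successors.
4: no outgoing edge → L
6: no outgoing edge → L
1: can move to 6, which is L ⇒ W
2: can move to 4, which is L ⇒ W
9: can move to 6, which is L ⇒ W
8: can move to 6, which is L ⇒ W
10: the only move is to 8(W), a W ⇒ L
5: can move to 10, which is L ⇒ W
3: can move to 6, which is L ⇒ W
7: can move to 6, which is L ⇒ W
The losing starting vertices are exactly the entries labelled L in this table (3 of them).

4, 6, 10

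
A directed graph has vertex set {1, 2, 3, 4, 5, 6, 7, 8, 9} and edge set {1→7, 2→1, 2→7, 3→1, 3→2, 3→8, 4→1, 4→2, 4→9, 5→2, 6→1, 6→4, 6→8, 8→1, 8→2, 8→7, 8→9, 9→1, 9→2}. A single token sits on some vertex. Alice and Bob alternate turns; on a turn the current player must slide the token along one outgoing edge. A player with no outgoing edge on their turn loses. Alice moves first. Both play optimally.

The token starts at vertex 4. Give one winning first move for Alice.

Move to 9.

Classify positions by backward induction: terminal positions (no move available) are L. From any other position, the mover wins iff some move reaches an L.
Every edge goes from a vertex to one that appears earlier in the order 7, 1, 2, 9, 8, 4, 3, 5, 6, so processing vertices in that order labels each vertex after all of its successors.
7: no outgoing edge → L
1: reaches L-position 7 → W
2: reaches L-position 7 → W
9: only reaches 2(W), 1(W), all W → L
8: reaches L-position 9 → W
4: reaches L-position 9 → W
3: only reaches 8(W), 2(W), 1(W), all W → L
5: only reaches 2(W), which is W → L
6: only reaches 4(W), 8(W), 1(W), all W → L
From 4, the L positions reachable in one move are: 9.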